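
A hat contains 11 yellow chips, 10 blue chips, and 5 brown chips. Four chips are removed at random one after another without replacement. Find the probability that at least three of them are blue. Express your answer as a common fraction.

Sum the hypergeometric tail for j = 3,…,4 blue chips.
Favorable = C(10,3)·C(16,1) + C(10,4)·C(16,0) = 2130; total = C(26,4) = 14950.
P = 2130/14950 = 213/1495 ≈ 0.1425.

213/1495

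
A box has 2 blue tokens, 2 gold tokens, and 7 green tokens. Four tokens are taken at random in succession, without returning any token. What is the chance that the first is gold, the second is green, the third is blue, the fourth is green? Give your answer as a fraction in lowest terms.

Multiply the conditional probability of each draw in order, without replacement, so each draw removes one from its color and from the total.
P = (2/11) · (7/10) · (2/9) · (6/8) = 7/330 ≈ 0.0212.

7/330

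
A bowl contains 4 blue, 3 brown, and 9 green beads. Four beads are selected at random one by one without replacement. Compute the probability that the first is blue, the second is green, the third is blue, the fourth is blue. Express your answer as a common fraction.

9/1820

Multiply the conditional probability of each draw in order, without replacement, so each draw removes one from its color and from the total.
P = (4/16) · (9/15) · (3/14) · (2/13) = 9/1820 ≈ 0.0049.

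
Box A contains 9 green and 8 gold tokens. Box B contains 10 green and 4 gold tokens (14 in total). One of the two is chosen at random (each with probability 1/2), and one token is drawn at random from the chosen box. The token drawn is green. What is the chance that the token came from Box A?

63/148

P(green | Box A) = 9/17; P(green | Box B) = 5/7.
P(green) = 1/2·9/17 + 1/2·5/7 = 74/119.
By Bayes' rule, P(Box A | green) = 9/34 / 74/119 = 63/148 ≈ 0.4257.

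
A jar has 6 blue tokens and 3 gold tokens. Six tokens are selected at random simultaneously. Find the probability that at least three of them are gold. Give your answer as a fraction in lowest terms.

5/21

Sum the hypergeometric tail for j = 3,…,3 gold tokens.
Favorable = C(3,3)·C(6,3) = 20; total = C(9,6) = 84.
P = 20/84 = 5/21 ≈ 0.2381.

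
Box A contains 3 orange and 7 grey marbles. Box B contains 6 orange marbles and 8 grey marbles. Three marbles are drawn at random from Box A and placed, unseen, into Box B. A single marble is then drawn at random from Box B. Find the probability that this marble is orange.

69/170

Condition on how many of the transferred marbles are orange (from Box A: 3 orange of 10; then Box B has 17 total).
  0 orange: C(3,0)C(7,3)/C(10,3) = 7/24; then P = 6/17
  1 orange: C(3,1)C(7,2)/C(10,3) = 21/40; then P = 7/17
  2 orange: C(3,2)C(7,1)/C(10,3) = 7/40; then P = 8/17
  3 orange: C(3,3)C(7,0)/C(10,3) = 1/120; then P = 9/17
P(orange from Box B) = 69/170 ≈ 0.4059.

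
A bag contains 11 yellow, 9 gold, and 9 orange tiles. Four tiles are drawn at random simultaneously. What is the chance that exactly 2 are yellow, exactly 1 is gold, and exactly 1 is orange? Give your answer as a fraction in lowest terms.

Unordered draws without replacement: count favorable combinations over C(29,4).
Favorable = C(11,2) · C(9,1) · C(9,1) = 4455; total = C(29,4) = 23751.
P = 4455/23751 = 495/2639 ≈ 0.1876.

495/2639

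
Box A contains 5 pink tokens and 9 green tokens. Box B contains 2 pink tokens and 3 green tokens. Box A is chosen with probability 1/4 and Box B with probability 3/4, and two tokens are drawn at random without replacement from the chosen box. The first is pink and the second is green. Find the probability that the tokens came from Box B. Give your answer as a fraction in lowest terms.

91/116

P(E | Box A) = 45/182; P(E | Box B) = 3/10.
P(E) = 1/4·45/182 + 3/4·3/10 = 261/910.
By Bayes' rule, P(Box B | E) = 9/40 / 261/910 = 91/116 ≈ 0.7845.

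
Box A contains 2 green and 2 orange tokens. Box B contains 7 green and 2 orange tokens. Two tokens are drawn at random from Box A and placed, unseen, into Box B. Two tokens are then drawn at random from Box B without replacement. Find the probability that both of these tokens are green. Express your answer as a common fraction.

169/330

Condition on how many of the transferred tokens are green (from Box A: 2 green of 4; then Box B has 11 total).
  0 green: C(2,0)C(2,2)/C(4,2) = 1/6; then P = C(7,2)/C(11,2) = 21/55
  1 green: C(2,1)C(2,1)/C(4,2) = 2/3; then P = C(8,2)/C(11,2) = 28/55
  2 green: C(2,2)C(2,0)/C(4,2) = 1/6; then P = C(9,2)/C(11,2) = 36/55
P(both green) = 169/330 ≈ 0.5121.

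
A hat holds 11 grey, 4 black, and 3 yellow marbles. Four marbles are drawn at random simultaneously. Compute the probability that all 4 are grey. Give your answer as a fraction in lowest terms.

Unordered draws without replacement: count favorable combinations over C(18,4).
Favorable = C(11,4) · C(4,0) · C(3,0) = 330; total = C(18,4) = 3060.
P = 330/3060 = 11/102 ≈ 0.1078.

11/102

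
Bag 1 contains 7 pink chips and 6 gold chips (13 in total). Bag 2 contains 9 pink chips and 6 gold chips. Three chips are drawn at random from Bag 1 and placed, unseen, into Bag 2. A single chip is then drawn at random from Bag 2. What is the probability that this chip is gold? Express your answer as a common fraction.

Condition on how many of the transferred chips are gold (from Bag 1: 6 gold of 13; then Bag 2 has 18 total).
  0 gold: C(6,0)C(7,3)/C(13,3) = 35/286; then P = 6/18
  1 gold: C(6,1)C(7,2)/C(13,3) = 63/143; then P = 7/18
  2 gold: C(6,2)C(7,1)/C(13,3) = 105/286; then P = 8/18
  3 gold: C(6,3)C(7,0)/C(13,3) = 10/143; then P = 9/18
P(gold from Bag 2) = 16/39 ≈ 0.4103.

16/39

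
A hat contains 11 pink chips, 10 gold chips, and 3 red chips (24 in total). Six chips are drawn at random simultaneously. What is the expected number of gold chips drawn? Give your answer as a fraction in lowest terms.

By linearity of expectation, E[X] = Σ P(draw i is gold); by symmetry each draw (even without replacement) has P(gold) = 10/24.
E[X] = 6 · 10/24 = 5/2 ≈ 2.5000.

5/2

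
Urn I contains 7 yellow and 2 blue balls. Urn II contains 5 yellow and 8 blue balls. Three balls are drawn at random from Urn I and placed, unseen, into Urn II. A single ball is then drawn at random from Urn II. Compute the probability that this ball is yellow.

11/24

Condition on how many of the transferred balls are yellow (from Urn I: 7 yellow of 9; then Urn II has 16 total).
  1 yellow: C(7,1)C(2,2)/C(9,3) = 1/12; then P = 6/16
  2 yellow: C(7,2)C(2,1)/C(9,3) = 1/2; then P = 7/16
  3 yellow: C(7,3)C(2,0)/C(9,3) = 5/12; then P = 8/16
P(yellow from Urn II) = 11/24 ≈ 0.4583.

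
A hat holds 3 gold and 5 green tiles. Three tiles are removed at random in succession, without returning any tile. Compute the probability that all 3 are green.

Unordered draws without replacement: count favorable combinations over C(8,3).
Favorable = C(3,0) · C(5,3) = 10; total = C(8,3) = 56.
P = 10/56 = 5/28 ≈ 0.1786.

5/28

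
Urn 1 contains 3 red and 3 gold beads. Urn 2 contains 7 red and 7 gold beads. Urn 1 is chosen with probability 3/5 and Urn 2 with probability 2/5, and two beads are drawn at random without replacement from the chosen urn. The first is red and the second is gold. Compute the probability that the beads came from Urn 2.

70/187

P(E | Urn 1) = 3/10; P(E | Urn 2) = 7/26.
P(E) = 3/5·3/10 + 2/5·7/26 = 187/650.
By Bayes' rule, P(Urn 2 | E) = 7/65 / 187/650 = 70/187 ≈ 0.3743.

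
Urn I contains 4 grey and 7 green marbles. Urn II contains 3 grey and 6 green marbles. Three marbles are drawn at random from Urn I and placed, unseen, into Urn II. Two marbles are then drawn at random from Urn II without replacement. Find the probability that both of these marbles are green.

Condition on how many of the transferred marbles are green (from Urn I: 7 green of 11; then Urn II has 12 total).
  0 green: C(7,0)C(4,3)/C(11,3) = 4/165; then P = C(6,2)/C(12,2) = 5/22
  1 green: C(7,1)C(4,2)/C(11,3) = 14/55; then P = C(7,2)/C(12,2) = 7/22
  2 green: C(7,2)C(4,1)/C(11,3) = 28/55; then P = C(8,2)/C(12,2) = 14/33
  3 green: C(7,3)C(4,0)/C(11,3) = 7/33; then P = C(9,2)/C(12,2) = 6/11
P(both green) = 23/55 ≈ 0.4182.

23/55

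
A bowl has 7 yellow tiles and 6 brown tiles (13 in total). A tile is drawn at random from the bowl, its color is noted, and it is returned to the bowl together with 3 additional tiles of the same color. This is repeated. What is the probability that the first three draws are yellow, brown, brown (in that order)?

Track the composition after each reinforcement of +3.
P = (7/13) · (6/16) · (9/19) = 189/1976 ≈ 0.0956.

189/1976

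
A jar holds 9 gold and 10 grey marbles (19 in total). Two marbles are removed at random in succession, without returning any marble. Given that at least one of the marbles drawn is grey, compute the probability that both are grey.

P(both grey) = C(10,2)/C(19,2) = 5/19; P(at least one grey) = 1 − C(9,2)/C(19,2) = 15/19.
Since 'both grey' ⊆ 'at least one grey', P(both | at least one) = 5/19 / 15/19 = 1/3 ≈ 0.3333.

1/3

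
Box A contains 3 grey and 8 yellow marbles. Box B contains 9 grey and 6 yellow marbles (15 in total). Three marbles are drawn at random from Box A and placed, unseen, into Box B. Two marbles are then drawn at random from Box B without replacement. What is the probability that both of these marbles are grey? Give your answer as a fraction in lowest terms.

266/935

Condition on how many of the transferred marbles are grey (from Box A: 3 grey of 11; then Box B has 18 total).
  0 grey: C(3,0)C(8,3)/C(11,3) = 56/165; then P = C(9,2)/C(18,2) = 4/17
  1 grey: C(3,1)C(8,2)/C(11,3) = 28/55; then P = C(10,2)/C(18,2) = 5/17
  2 grey: C(3,2)C(8,1)/C(11,3) = 8/55; then P = C(11,2)/C(18,2) = 55/153
  3 grey: C(3,3)C(8,0)/C(11,3) = 1/165; then P = C(12,2)/C(18,2) = 22/51
P(both grey) = 266/935 ≈ 0.2845.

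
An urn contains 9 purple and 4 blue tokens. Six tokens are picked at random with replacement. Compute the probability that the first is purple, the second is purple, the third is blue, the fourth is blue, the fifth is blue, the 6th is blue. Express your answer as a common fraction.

Multiply the conditional probability of each draw in order, with replacement (the composition resets each draw).
P = (9/13) · (9/13) · (4/13) · (4/13) · (4/13) · (4/13) = 20736/4826809 ≈ 0.0043.

20736/4826809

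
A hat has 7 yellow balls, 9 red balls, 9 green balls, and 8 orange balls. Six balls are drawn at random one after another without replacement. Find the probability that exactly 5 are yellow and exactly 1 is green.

27/158224

Unordered draws without replacement: count favorable combinations over C(33,6).
Favorable = C(7,5) · C(9,0) · C(9,1) · C(8,0) = 189; total = C(33,6) = 1107568.
P = 189/1107568 = 27/158224 ≈ 0.0002.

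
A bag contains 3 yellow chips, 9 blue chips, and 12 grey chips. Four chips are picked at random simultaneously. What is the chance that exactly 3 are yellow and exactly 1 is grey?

2/1771

Unordered draws without replacement: count favorable combinations over C(24,4).
Favorable = C(3,3) · C(9,0) · C(12,1) = 12; total = C(24,4) = 10626.
P = 12/10626 = 2/1771 ≈ 0.0011.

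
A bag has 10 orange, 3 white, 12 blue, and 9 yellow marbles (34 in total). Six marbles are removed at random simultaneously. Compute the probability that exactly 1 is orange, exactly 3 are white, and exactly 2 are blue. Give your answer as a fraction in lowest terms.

Unordered draws without replacement: count favorable combinations over C(34,6).
Favorable = C(10,1) · C(3,3) · C(12,2) · C(9,0) = 660; total = C(34,6) = 1344904.
P = 660/1344904 = 15/30566 ≈ 0.0005.

15/30566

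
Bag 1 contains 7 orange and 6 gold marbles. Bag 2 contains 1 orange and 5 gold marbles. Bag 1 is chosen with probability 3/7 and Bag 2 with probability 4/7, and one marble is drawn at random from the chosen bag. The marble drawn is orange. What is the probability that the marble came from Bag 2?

26/89

P(orange | Bag 1) = 7/13; P(orange | Bag 2) = 1/6.
P(orange) = 3/7·7/13 + 4/7·1/6 = 89/273.
By Bayes' rule, P(Bag 2 | orange) = 2/21 / 89/273 = 26/89 ≈ 0.2921.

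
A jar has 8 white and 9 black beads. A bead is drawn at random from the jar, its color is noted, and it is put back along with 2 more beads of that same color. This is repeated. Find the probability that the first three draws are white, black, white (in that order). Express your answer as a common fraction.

240/2261

Track the composition after each reinforcement of +2.
P = (8/17) · (9/19) · (10/21) = 240/2261 ≈ 0.1061.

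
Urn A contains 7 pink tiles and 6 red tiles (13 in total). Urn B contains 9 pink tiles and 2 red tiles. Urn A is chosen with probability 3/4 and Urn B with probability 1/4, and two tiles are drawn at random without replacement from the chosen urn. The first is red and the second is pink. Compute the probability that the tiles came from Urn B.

P(E | Urn A) = 7/26; P(E | Urn B) = 9/55.
P(E) = 3/4·7/26 + 1/4·9/55 = 1389/5720.
By Bayes' rule, P(Urn B | E) = 9/220 / 1389/5720 = 78/463 ≈ 0.1685.

78/463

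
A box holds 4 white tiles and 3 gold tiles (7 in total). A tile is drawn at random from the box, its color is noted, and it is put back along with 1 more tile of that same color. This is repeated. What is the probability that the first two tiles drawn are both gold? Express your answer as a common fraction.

3/14

After a gold draw the box holds 4 gold out of 8.
P = (3/7)·(4/8) = 3/14 ≈ 0.2143.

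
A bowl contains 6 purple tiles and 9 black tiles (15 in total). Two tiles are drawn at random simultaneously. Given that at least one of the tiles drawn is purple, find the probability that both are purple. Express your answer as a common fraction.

5/23

P(both purple) = C(6,2)/C(15,2) = 1/7; P(at least one purple) = 1 − C(9,2)/C(15,2) = 23/35.
Since 'both purple' ⊆ 'at least one purple', P(both | at least one) = 1/7 / 23/35 = 5/23 ≈ 0.2174.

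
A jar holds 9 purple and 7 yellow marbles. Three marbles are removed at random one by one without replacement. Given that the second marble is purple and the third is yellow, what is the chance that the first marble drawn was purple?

P(first=purple and the second marble is purple and the third is yellow) = (9/16)·(8/15)·(7/14) = 3/20.
P(E) = Σ over first color = 3/20 + 9/80 = 21/80.
By Bayes, P(first=purple | E) = 3/20 / 21/80 = 4/7 ≈ 0.5714.

4/7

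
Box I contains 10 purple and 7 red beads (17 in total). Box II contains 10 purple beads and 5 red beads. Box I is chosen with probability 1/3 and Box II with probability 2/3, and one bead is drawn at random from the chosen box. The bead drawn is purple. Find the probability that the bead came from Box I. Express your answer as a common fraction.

15/49

P(purple | Box I) = 10/17; P(purple | Box II) = 2/3.
P(purple) = 1/3·10/17 + 2/3·2/3 = 98/153.
By Bayes' rule, P(Box I | purple) = 10/51 / 98/153 = 15/49 ≈ 0.3061.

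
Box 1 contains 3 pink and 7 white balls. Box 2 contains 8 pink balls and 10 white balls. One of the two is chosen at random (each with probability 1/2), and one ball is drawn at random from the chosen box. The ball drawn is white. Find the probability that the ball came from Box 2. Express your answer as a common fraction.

P(white | Box 1) = 7/10; P(white | Box 2) = 5/9.
P(white) = 1/2·7/10 + 1/2·5/9 = 113/180.
By Bayes' rule, P(Box 2 | white) = 5/18 / 113/180 = 50/113 ≈ 0.4425.

50/113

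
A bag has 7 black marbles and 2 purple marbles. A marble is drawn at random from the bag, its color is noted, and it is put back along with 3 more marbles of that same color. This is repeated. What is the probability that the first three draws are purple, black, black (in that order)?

Track the composition after each reinforcement of +3.
P = (2/9) · (7/12) · (10/15) = 7/81 ≈ 0.0864.

7/81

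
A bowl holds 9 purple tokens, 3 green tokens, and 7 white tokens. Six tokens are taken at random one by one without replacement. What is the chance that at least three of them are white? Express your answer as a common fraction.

Sum the hypergeometric tail for j = 3,…,6 white tokens.
Favorable = C(7,3)·C(12,3) + C(7,4)·C(12,2) + C(7,5)·C(12,1) + C(7,6)·C(12,0) = 10269; total = C(19,6) = 27132.
P = 10269/27132 = 489/1292 ≈ 0.3785.

489/1292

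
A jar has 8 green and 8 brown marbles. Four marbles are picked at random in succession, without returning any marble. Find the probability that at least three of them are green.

Sum the hypergeometric tail for j = 3,…,4 green marbles.
Favorable = C(8,3)·C(8,1) + C(8,4)·C(8,0) = 518; total = C(16,4) = 1820.
P = 518/1820 = 37/130 ≈ 0.2846.

37/130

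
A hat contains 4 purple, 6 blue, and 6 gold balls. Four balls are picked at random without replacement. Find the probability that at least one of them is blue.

Use the complement: P(at least one blue) = 1 − P(no blue).
P(none) = C(10,4)/C(16,4) = 210/1820.
So P = 1 − 210/1820 = 23/26 ≈ 0.8846.

23/26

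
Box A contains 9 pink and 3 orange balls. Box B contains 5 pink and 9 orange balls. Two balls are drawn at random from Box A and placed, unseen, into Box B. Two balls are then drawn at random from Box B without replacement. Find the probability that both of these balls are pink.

397/2640

Condition on how many of the transferred balls are pink (from Box A: 9 pink of 12; then Box B has 16 total).
  0 pink: C(9,0)C(3,2)/C(12,2) = 1/22; then P = C(5,2)/C(16,2) = 1/12
  1 pink: C(9,1)C(3,1)/C(12,2) = 9/22; then P = C(6,2)/C(16,2) = 1/8
  2 pink: C(9,2)C(3,0)/C(12,2) = 6/11; then P = C(7,2)/C(16,2) = 7/40
P(both pink) = 397/2640 ≈ 0.1504.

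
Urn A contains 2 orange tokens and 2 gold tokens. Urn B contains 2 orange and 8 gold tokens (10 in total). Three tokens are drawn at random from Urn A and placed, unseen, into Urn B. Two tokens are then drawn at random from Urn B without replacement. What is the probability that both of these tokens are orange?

3/52

Condition on how many of the transferred tokens are orange (from Urn A: 2 orange of 4; then Urn B has 13 total).
  1 orange: C(2,1)C(2,2)/C(4,3) = 1/2; then P = C(3,2)/C(13,2) = 1/26
  2 orange: C(2,2)C(2,1)/C(4,3) = 1/2; then P = C(4,2)/C(13,2) = 1/13
P(both orange) = 3/52 ≈ 0.0577.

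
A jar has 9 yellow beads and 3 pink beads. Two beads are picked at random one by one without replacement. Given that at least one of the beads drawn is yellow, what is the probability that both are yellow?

P(both yellow) = C(9,2)/C(12,2) = 6/11; P(at least one yellow) = 1 − C(3,2)/C(12,2) = 21/22.
Since 'both yellow' ⊆ 'at least one yellow', P(both | at least one) = 6/11 / 21/22 = 4/7 ≈ 0.5714.

4/7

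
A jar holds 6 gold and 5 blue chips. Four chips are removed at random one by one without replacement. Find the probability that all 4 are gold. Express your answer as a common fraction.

Multiply the conditional probability of each draw in order, without replacement, so each draw removes one from its color and from the total.
P = (6/11) · (5/10) · (4/9) · (3/8) = 1/22 ≈ 0.0455.

1/22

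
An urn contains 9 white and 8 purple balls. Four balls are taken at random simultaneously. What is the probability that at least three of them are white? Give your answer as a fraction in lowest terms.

Sum the hypergeometric tail for j = 3,…,4 white balls.
Favorable = C(9,3)·C(8,1) + C(9,4)·C(8,0) = 798; total = C(17,4) = 2380.
P = 798/2380 = 57/170 ≈ 0.3353.

57/170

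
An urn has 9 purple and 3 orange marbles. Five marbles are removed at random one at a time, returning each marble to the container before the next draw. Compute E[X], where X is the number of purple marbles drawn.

15/4

By linearity of expectation, E[X] = Σ P(draw i is purple); each independent draw has P(purple) = 9/12.
E[X] = 5 · 9/12 = 15/4 ≈ 3.7500.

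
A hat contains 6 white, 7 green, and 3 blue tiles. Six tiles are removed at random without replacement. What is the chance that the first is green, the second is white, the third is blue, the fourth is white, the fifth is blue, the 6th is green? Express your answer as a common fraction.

Multiply the conditional probability of each draw in order, without replacement, so each draw removes one from its color and from the total.
P = (7/16) · (6/15) · (3/14) · (5/13) · (2/12) · (6/11) = 3/2288 ≈ 0.0013.

3/2288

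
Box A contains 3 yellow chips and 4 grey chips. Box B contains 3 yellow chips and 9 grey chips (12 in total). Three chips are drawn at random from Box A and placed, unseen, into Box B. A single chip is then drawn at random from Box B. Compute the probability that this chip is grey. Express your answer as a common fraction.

5/7

Condition on how many of the transferred chips are grey (from Box A: 4 grey of 7; then Box B has 15 total).
  0 grey: C(4,0)C(3,3)/C(7,3) = 1/35; then P = 9/15
  1 grey: C(4,1)C(3,2)/C(7,3) = 12/35; then P = 10/15
  2 grey: C(4,2)C(3,1)/C(7,3) = 18/35; then P = 11/15
  3 grey: C(4,3)C(3,0)/C(7,3) = 4/35; then P = 12/15
P(grey from Box B) = 5/7 ≈ 0.7143.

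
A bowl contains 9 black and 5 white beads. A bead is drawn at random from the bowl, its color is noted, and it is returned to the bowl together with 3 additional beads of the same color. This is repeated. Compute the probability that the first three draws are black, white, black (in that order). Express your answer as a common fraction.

Track the composition after each reinforcement of +3.
P = (9/14) · (5/17) · (12/20) = 27/238 ≈ 0.1134.

27/238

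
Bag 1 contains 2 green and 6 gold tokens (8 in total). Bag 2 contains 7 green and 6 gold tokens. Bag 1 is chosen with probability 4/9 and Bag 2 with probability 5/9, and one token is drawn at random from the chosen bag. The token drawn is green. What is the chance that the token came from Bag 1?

13/48

P(green | Bag 1) = 1/4; P(green | Bag 2) = 7/13.
P(green) = 4/9·1/4 + 5/9·7/13 = 16/39.
By Bayes' rule, P(Bag 1 | green) = 1/9 / 16/39 = 13/48 ≈ 0.2708.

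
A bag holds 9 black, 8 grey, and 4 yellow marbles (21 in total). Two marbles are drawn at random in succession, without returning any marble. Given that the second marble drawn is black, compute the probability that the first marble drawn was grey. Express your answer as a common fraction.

P(first=grey and the second marble drawn is black) = (8/21)·(9/20) = 6/35.
P(the second marble drawn is black) = Σ over first color = 6/35 + 6/35 + 3/35 = 3/7.
By Bayes, P(first=grey | the second marble drawn is black) = 6/35 / 3/7 = 2/5 ≈ 0.4000.

2/5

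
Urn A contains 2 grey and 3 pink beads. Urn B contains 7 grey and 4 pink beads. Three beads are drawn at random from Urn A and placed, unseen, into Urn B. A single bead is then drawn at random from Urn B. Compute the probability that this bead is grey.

Condition on how many of the transferred beads are grey (from Urn A: 2 grey of 5; then Urn B has 14 total).
  0 grey: C(2,0)C(3,3)/C(5,3) = 1/10; then P = 7/14
  1 grey: C(2,1)C(3,2)/C(5,3) = 3/5; then P = 8/14
  2 grey: C(2,2)C(3,1)/C(5,3) = 3/10; then P = 9/14
P(grey from Urn B) = 41/70 ≈ 0.5857.

41/70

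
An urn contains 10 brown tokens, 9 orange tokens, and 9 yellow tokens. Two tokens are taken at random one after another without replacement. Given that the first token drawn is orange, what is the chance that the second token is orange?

8/27

After removing 1 orange, the urn has 8 orange out of 27 remaining.
P(second is orange | given) = 8/27 ≈ 0.2963.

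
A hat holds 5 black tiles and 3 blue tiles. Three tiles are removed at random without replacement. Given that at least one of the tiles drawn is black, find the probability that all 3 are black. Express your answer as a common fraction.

2/11

P(all 3 black) = C(5,3)/C(8,3) = 5/28; P(at least one black) = 1 − C(3,3)/C(8,3) = 55/56.
Since 'all 3 black' ⊆ 'at least one black', P(all 3 | at least one) = 5/28 / 55/56 = 2/11 ≈ 0.1818.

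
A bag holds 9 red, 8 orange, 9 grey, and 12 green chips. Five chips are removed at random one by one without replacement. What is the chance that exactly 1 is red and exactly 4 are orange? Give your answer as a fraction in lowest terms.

15/11951

Unordered draws without replacement: count favorable combinations over C(38,5).
Favorable = C(9,1) · C(8,4) · C(9,0) · C(12,0) = 630; total = C(38,5) = 501942.
P = 630/501942 = 15/11951 ≈ 0.0013.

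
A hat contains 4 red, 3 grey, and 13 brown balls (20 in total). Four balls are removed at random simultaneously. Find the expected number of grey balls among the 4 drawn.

By linearity of expectation, E[X] = Σ P(draw i is grey); by symmetry each draw (even without replacement) has P(grey) = 3/20.
E[X] = 4 · 3/20 = 3/5 ≈ 0.6000.

3/5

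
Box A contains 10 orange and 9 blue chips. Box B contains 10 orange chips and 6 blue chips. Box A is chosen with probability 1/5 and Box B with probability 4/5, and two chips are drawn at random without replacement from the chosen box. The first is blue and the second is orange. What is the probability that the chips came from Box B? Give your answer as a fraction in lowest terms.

19/24

P(E | Box A) = 5/19; P(E | Box B) = 1/4.
P(E) = 1/5·5/19 + 4/5·1/4 = 24/95.
By Bayes' rule, P(Box B | E) = 1/5 / 24/95 = 19/24 ≈ 0.7917.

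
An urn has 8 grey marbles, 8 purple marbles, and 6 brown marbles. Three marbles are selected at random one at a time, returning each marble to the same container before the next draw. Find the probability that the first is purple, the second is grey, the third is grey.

64/1331

Multiply the conditional probability of each draw in order, with replacement (the composition resets each draw).
P = (8/22) · (8/22) · (8/22) = 64/1331 ≈ 0.0481.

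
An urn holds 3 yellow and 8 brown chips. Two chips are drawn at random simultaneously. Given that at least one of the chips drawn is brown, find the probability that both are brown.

P(both brown) = C(8,2)/C(11,2) = 28/55; P(at least one brown) = 1 − C(3,2)/C(11,2) = 52/55.
Since 'both brown' ⊆ 'at least one brown', P(both | at least one) = 28/55 / 52/55 = 7/13 ≈ 0.5385.

7/13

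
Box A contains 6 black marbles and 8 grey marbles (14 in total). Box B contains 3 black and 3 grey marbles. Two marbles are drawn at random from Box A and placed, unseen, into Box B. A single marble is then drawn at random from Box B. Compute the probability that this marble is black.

27/56

Condition on how many of the transferred marbles are black (from Box A: 6 black of 14; then Box B has 8 total).
  0 black: C(6,0)C(8,2)/C(14,2) = 4/13; then P = 3/8
  1 black: C(6,1)C(8,1)/C(14,2) = 48/91; then P = 4/8
  2 black: C(6,2)C(8,0)/C(14,2) = 15/91; then P = 5/8
P(black from Box B) = 27/56 ≈ 0.4821.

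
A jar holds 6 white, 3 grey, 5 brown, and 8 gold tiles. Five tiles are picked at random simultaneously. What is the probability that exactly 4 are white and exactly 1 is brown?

Unordered draws without replacement: count favorable combinations over C(22,5).
Favorable = C(6,4) · C(3,0) · C(5,1) · C(8,0) = 75; total = C(22,5) = 26334.
P = 75/26334 = 25/8778 ≈ 0.0028.

25/8778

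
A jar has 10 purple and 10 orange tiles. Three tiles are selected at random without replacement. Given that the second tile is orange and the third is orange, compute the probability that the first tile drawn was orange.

4/9

P(first=orange and the second tile is orange and the third is orange) = (10/20)·(9/19)·(8/18) = 2/19.
P(E) = Σ over first color = 5/38 + 2/19 = 9/38.
By Bayes, P(first=orange | E) = 2/19 / 9/38 = 4/9 ≈ 0.4444.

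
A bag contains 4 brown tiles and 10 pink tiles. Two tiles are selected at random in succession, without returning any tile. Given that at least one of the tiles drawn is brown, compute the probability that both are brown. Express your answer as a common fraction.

3/23

P(both brown) = C(4,2)/C(14,2) = 6/91; P(at least one brown) = 1 − C(10,2)/C(14,2) = 46/91.
Since 'both brown' ⊆ 'at least one brown', P(both | at least one) = 6/91 / 46/91 = 3/23 ≈ 0.1304.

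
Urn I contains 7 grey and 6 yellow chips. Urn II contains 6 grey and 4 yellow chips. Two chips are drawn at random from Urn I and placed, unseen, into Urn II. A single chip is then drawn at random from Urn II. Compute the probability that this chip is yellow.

16/39

Condition on how many of the transferred chips are yellow (from Urn I: 6 yellow of 13; then Urn II has 12 total).
  0 yellow: C(6,0)C(7,2)/C(13,2) = 7/26; then P = 4/12
  1 yellow: C(6,1)C(7,1)/C(13,2) = 7/13; then P = 5/12
  2 yellow: C(6,2)C(7,0)/C(13,2) = 5/26; then P = 6/12
P(yellow from Urn II) = 16/39 ≈ 0.4103.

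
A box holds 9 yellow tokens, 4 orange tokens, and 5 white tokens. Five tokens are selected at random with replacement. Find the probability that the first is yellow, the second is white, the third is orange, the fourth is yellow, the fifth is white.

Multiply the conditional probability of each draw in order, with replacement (the composition resets each draw).
P = (9/18) · (5/18) · (4/18) · (9/18) · (5/18) = 25/5832 ≈ 0.0043.

25/5832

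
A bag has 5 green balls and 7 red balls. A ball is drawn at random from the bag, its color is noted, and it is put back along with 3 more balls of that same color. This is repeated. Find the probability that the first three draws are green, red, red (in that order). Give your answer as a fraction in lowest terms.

Track the composition after each reinforcement of +3.
P = (5/12) · (7/15) · (10/18) = 35/324 ≈ 0.1080.

35/324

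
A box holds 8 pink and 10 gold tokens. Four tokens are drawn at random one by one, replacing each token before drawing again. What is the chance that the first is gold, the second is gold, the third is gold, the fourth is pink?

500/6561

Multiply the conditional probability of each draw in order, with replacement (the composition resets each draw).
P = (10/18) · (10/18) · (10/18) · (8/18) = 500/6561 ≈ 0.0762.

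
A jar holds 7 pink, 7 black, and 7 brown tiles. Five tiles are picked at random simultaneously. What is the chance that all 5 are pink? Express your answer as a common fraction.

Unordered draws without replacement: count favorable combinations over C(21,5).
Favorable = C(7,5) · C(7,0) · C(7,0) = 21; total = C(21,5) = 20349.
P = 21/20349 = 1/969 ≈ 0.0010.

1/969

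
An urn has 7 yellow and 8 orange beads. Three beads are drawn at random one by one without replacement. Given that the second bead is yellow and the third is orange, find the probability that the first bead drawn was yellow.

6/13

P(first=yellow and the second bead is yellow and the third is orange) = (7/15)·(6/14)·(8/13) = 8/65.
P(E) = Σ over first color = 8/65 + 28/195 = 4/15.
By Bayes, P(first=yellow | E) = 8/65 / 4/15 = 6/13 ≈ 0.4615.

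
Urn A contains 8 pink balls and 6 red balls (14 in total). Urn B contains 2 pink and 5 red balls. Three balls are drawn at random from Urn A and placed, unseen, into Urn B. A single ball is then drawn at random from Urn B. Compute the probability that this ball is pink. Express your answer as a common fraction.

Condition on how many of the transferred balls are pink (from Urn A: 8 pink of 14; then Urn B has 10 total).
  0 pink: C(8,0)C(6,3)/C(14,3) = 5/91; then P = 2/10
  1 pink: C(8,1)C(6,2)/C(14,3) = 30/91; then P = 3/10
  2 pink: C(8,2)C(6,1)/C(14,3) = 6/13; then P = 4/10
  3 pink: C(8,3)C(6,0)/C(14,3) = 2/13; then P = 5/10
P(pink from Urn B) = 13/35 ≈ 0.3714.

13/35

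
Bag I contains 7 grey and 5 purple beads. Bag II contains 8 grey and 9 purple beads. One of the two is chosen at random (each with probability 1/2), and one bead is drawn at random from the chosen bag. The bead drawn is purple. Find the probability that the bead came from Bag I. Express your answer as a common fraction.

85/193

P(purple | Bag I) = 5/12; P(purple | Bag II) = 9/17.
P(purple) = 1/2·5/12 + 1/2·9/17 = 193/408.
By Bayes' rule, P(Bag I | purple) = 5/24 / 193/408 = 85/193 ≈ 0.4404.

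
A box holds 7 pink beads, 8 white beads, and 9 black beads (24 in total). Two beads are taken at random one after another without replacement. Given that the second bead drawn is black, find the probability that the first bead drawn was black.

8/23

P(first=black and the second bead drawn is black) = (9/24)·(8/23) = 3/23.
P(the second bead drawn is black) = Σ over first color = 21/184 + 3/23 + 3/23 = 3/8.
By Bayes, P(first=black | the second bead drawn is black) = 3/23 / 3/8 = 8/23 ≈ 0.3478.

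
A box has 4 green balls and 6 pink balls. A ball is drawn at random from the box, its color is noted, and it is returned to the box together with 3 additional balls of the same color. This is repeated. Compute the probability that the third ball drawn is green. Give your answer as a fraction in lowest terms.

Sum over the four possibilities for the first two draws (green/not-green each), tracking how the green count and total change by +3 per draw.
P(third is green) = 2/5 ≈ 0.4000. (In a Pólya urn every draw has the same marginal probability 4/10.)

2/5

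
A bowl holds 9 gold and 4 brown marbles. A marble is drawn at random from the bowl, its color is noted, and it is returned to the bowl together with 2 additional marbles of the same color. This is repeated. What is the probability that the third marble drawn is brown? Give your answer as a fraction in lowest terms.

4/13

Sum over the four possibilities for the first two draws (brown/not-brown each), tracking how the brown count and total change by +2 per draw.
P(third is brown) = 4/13 ≈ 0.3077. (In a Pólya urn every draw has the same marginal probability 4/13.)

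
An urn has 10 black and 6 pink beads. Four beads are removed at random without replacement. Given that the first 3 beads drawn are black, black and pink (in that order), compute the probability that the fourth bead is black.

After removing 2 black, 1 pink, the urn has 8 black out of 13 remaining.
P(fourth is black | given) = 8/13 ≈ 0.6154.

8/13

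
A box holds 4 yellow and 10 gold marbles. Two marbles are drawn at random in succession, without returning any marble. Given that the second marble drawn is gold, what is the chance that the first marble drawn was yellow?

4/13

P(first=yellow and the second marble drawn is gold) = (4/14)·(10/13) = 20/91.
P(the second marble drawn is gold) = Σ over first color = 20/91 + 45/91 = 5/7.
By Bayes, P(first=yellow | the second marble drawn is gold) = 20/91 / 5/7 = 4/13 ≈ 0.3077.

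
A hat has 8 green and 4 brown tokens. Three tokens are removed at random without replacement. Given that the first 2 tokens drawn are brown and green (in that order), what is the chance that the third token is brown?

After removing 1 green, 1 brown, the hat has 3 brown out of 10 remaining.
P(third is brown | given) = 3/10 ≈ 0.3000.

3/10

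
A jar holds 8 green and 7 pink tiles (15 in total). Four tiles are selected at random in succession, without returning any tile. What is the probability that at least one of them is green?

38/39

Use the complement: P(at least one green) = 1 − P(no green).
P(none) = C(7,4)/C(15,4) = 35/1365.
So P = 1 − 35/1365 = 38/39 ≈ 0.9744.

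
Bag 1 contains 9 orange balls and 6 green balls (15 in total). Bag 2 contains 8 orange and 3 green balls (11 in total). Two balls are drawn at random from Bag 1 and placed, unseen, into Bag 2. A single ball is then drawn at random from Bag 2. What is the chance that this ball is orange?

46/65

Condition on how many of the transferred balls are orange (from Bag 1: 9 orange of 15; then Bag 2 has 13 total).
  0 orange: C(9,0)C(6,2)/C(15,2) = 1/7; then P = 8/13
  1 orange: C(9,1)C(6,1)/C(15,2) = 18/35; then P = 9/13
  2 orange: C(9,2)C(6,0)/C(15,2) = 12/35; then P = 10/13
P(orange from Bag 2) = 46/65 ≈ 0.7077.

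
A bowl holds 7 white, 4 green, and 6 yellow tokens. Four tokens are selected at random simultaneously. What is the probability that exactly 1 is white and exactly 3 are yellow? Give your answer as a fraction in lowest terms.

1/17

Unordered draws without replacement: count favorable combinations over C(17,4).
Favorable = C(7,1) · C(4,0) · C(6,3) = 140; total = C(17,4) = 2380.
P = 140/2380 = 1/17 ≈ 0.0588.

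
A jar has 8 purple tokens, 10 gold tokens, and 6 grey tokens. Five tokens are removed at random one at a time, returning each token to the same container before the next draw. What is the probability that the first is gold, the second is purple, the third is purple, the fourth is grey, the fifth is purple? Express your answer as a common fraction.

5/1296

Multiply the conditional probability of each draw in order, with replacement (the composition resets each draw).
P = (10/24) · (8/24) · (8/24) · (6/24) · (8/24) = 5/1296 ≈ 0.0039.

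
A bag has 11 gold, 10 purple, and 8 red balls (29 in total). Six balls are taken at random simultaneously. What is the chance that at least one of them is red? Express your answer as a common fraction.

5009/5655

Use the complement: P(at least one red) = 1 − P(no red).
P(none) = C(21,6)/C(29,6) = 54264/475020.
So P = 1 − 54264/475020 = 5009/5655 ≈ 0.8858.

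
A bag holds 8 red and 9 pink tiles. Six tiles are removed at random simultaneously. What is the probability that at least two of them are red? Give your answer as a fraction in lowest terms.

Sum the hypergeometric tail for j = 2,…,6 red tiles.
Favorable = C(8,2)·C(9,4) + C(8,3)·C(9,3) + C(8,4)·C(9,2) + C(8,5)·C(9,1) + C(8,6)·C(9,0) = 11284; total = C(17,6) = 12376.
P = 11284/12376 = 31/34 ≈ 0.9118.

31/34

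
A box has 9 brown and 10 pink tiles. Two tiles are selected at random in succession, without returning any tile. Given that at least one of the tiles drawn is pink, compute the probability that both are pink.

1/3

P(both pink) = C(10,2)/C(19,2) = 5/19; P(at least one pink) = 1 − C(9,2)/C(19,2) = 15/19.
Since 'both pink' ⊆ 'at least one pink', P(both | at least one) = 5/19 / 15/19 = 1/3 ≈ 0.3333.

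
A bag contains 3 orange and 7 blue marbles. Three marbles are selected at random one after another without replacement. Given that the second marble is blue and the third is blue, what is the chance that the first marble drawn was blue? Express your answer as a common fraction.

5/8

P(first=blue and the second marble is blue and the third is blue) = (7/10)·(6/9)·(5/8) = 7/24.
P(E) = Σ over first color = 7/40 + 7/24 = 7/15.
By Bayes, P(first=blue | E) = 7/24 / 7/15 = 5/8 ≈ 0.6250.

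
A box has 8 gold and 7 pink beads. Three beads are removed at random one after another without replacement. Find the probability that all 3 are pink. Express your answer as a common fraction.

1/13

Multiply the conditional probability of each draw in order, without replacement, so each draw removes one from its color and from the total.
P = (7/15) · (6/14) · (5/13) = 1/13 ≈ 0.0769.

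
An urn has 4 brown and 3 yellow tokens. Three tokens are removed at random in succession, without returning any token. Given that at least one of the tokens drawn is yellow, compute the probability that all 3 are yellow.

1/31

P(all 3 yellow) = C(3,3)/C(7,3) = 1/35; P(at least one yellow) = 1 − C(4,3)/C(7,3) = 31/35.
Since 'all 3 yellow' ⊆ 'at least one yellow', P(all 3 | at least one) = 1/35 / 31/35 = 1/31 ≈ 0.0323.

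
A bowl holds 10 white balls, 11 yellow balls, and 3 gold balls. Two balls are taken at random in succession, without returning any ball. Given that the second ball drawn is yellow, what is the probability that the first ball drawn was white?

10/23

P(first=white and the second ball drawn is yellow) = (10/24)·(11/23) = 55/276.
P(the second ball drawn is yellow) = Σ over first color = 55/276 + 55/276 + 11/184 = 11/24.
By Bayes, P(first=white | the second ball drawn is yellow) = 55/276 / 11/24 = 10/23 ≈ 0.4348.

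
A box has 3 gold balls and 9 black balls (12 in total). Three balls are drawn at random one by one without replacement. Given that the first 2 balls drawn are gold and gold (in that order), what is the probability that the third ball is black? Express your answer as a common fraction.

After removing 2 gold, the box has 9 black out of 10 remaining.
P(third is black | given) = 9/10 ≈ 0.9000.

9/10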